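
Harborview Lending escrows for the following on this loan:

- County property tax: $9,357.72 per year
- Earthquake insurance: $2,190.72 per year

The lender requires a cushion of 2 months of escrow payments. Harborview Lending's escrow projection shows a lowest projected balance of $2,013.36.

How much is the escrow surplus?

$88.62

County property tax: $9,357.72 annually
Earthquake insurance: $2,190.72 annually
Yearly total = $9,357.72 + $2,190.72 = $11,548.44
Base monthly escrow = $11,548.44 ÷ 12 = $962.37
Required cushion = 2 × $962.37 = $1,924.74
Surplus = $2,013.36 − $1,924.74 = $88.62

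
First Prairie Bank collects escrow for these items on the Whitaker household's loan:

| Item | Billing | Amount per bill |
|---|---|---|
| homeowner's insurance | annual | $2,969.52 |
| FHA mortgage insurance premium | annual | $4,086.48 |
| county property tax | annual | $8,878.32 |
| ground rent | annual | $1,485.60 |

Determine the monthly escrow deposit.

$1,451.66

Homeowner's insurance — $2,969.52/yr
FHA mortgage insurance premium — $4,086.48/yr
County property tax — $8,878.32/yr
Ground rent — $1,485.60/yr
Annual escrow total = $17,419.92
Monthly = $17,419.92 / 12 = $1,451.66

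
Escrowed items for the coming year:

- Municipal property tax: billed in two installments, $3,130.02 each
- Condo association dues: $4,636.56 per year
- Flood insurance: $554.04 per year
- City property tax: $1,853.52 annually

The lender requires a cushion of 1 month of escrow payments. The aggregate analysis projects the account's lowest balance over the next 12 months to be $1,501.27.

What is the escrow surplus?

$392.59

Municipal property tax: $3,130.02 × 2 = $6,260.04 per year
Condo association dues: $4,636.56 per year
Flood insurance: $554.04 per year
City property tax: $1,853.52 per year
Total annual escrow = $13,304.16
Monthly escrow = $13,304.16 / 12 = $1,108.68
Cushion = 1 × $1,108.68 = $1,108.68
Surplus = $1,501.27 − $1,108.68 = $392.59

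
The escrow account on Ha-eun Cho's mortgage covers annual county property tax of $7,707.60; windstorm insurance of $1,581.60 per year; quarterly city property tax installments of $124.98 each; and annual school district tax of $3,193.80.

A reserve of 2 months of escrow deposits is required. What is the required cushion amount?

$2,163.82

County property tax: $7,707.60
Windstorm insurance: $1,581.60
City property tax: $124.98 × 4 = $499.92
School district tax: $3,193.80
Total annual escrow = $12,982.92
Monthly = $12,982.92 ÷ 12 = $1,081.91
Reserve = 2 × $1,081.91 = $2,163.82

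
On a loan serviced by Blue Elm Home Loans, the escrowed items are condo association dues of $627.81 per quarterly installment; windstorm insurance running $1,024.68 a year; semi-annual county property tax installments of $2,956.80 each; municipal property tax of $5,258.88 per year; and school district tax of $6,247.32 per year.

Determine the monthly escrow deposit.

Condo association dues = $627.81 × 4 = $2,511.24 annually
Windstorm insurance = $1,024.68 annually
County property tax = $2,956.80 × 2 = $5,913.60 annually
Municipal property tax = $5,258.88 annually
School district tax = $6,247.32 annually
Total annual escrow = $2,511.24 + $1,024.68 + $5,913.60 + $5,258.88 + $6,247.32 = $20,955.72
Per month = $20,955.72 / 12 = $1,746.31

$1,746.31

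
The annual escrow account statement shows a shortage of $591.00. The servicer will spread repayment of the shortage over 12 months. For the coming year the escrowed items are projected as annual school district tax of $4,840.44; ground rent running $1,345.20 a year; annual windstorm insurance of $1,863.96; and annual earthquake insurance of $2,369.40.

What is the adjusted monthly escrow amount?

School district tax — $4,840.44
Ground rent — $1,345.20
Windstorm insurance — $1,863.96
Earthquake insurance — $2,369.40
Total annual escrow = $10,419.00
Monthly = $10,419.00 / 12 = $868.25
Monthly shortage recovery: $591.00 / 12 = $49.25
Adjusted monthly = $868.25 + $49.25 = $917.50

$917.50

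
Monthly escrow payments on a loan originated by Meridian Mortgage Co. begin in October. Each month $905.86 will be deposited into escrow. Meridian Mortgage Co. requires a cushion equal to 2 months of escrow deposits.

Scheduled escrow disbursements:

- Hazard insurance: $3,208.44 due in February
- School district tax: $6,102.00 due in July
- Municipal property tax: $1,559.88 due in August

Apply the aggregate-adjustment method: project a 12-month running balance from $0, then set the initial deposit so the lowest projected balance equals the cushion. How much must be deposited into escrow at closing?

$2,717.58

Cushion = 2 × $905.86 = $1,811.72
Trial balance (start $0, +$905.86 each month, − disbursements):
  Oct: +$905.86 → $905.86
  Nov: +$905.86 → $1,811.72
  Dec: +$905.86 → $2,717.58
  Jan: +$905.86 → $3,623.44
  Feb: +$905.86 − $3,208.44 → $1,320.86
  Mar: +$905.86 → $2,226.72
  Apr: +$905.86 → $3,132.58
  May: +$905.86 → $4,038.44
  Jun: +$905.86 → $4,944.30
  Jul: +$905.86 − $6,102.00 → -$251.84
  Aug: +$905.86 − $1,559.88 → -$905.86
  Sep: +$905.86 → $0.00
Lowest trial balance = -$905.86 (Aug)
Initial deposit = cushion − low point = $1,811.72 − (-$905.86) = $2,717.58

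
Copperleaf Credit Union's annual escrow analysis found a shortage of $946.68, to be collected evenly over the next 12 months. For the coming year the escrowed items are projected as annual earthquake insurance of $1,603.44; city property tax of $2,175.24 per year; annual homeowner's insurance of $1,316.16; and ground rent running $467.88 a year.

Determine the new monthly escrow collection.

$542.45

Earthquake insurance — $1,603.44 per year
City property tax — $2,175.24 per year
Homeowner's insurance — $1,316.16 per year
Ground rent — $467.88 per year
Yearly total = $5,562.72
Per month = $5,562.72 ÷ 12 = $463.56
Monthly shortage recovery: $946.68 ÷ 12 = $78.89
Adjusted monthly = $463.56 + $78.89 = $542.45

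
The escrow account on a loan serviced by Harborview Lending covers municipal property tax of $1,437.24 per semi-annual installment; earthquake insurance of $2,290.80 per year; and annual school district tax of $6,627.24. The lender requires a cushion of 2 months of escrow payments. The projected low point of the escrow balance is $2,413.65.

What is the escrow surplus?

Municipal property tax: $1,437.24 × 2 = $2,874.48/yr
Earthquake insurance: $2,290.80/yr
School district tax: $6,627.24/yr
Combined annual = $11,792.52
Monthly = $11,792.52 / 12 = $982.71
Required reserve = 2 × $982.71 = $1,965.42
Surplus = $2,413.65 − $1,965.42 = $448.23

$448.23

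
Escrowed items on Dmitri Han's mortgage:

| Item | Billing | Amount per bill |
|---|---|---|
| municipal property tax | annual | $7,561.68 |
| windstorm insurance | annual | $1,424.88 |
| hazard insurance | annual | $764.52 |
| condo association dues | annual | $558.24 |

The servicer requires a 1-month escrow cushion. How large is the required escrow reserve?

Municipal property tax — $7,561.68/yr
Windstorm insurance — $1,424.88/yr
Hazard insurance — $764.52/yr
Condo association dues — $558.24/yr
Total per year = $7,561.68 + $1,424.88 + $764.52 + $558.24 = $10,309.32
Base monthly escrow = $10,309.32 ÷ 12 = $859.11
Cushion = 1 × $859.11 = $859.11

$859.11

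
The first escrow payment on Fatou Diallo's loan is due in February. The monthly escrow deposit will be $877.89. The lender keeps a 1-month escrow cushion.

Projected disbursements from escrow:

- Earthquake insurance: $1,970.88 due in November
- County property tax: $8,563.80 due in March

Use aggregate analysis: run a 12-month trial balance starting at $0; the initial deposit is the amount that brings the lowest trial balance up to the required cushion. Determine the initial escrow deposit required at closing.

$7,685.91

Cushion = 1 × $877.89 = $877.89
Trial balance (start $0, +$877.89 each month, − disbursements):
  Feb: +$877.89 → $877.89
  Mar: +$877.89 − $8,563.80 → -$6,808.02
  Apr: +$877.89 → -$5,930.13
  May: +$877.89 → -$5,052.24
  Jun: +$877.89 → -$4,174.35
  Jul: +$877.89 → -$3,296.46
  Aug: +$877.89 → -$2,418.57
  Sep: +$877.89 → -$1,540.68
  Oct: +$877.89 → -$662.79
  Nov: +$877.89 − $1,970.88 → -$1,755.78
  Dec: +$877.89 → -$877.89
  Jan: +$877.89 → $0.00
Lowest trial balance = -$6,808.02 (Mar)
Initial deposit = cushion − low point = $877.89 − (-$6,808.02) = $7,685.91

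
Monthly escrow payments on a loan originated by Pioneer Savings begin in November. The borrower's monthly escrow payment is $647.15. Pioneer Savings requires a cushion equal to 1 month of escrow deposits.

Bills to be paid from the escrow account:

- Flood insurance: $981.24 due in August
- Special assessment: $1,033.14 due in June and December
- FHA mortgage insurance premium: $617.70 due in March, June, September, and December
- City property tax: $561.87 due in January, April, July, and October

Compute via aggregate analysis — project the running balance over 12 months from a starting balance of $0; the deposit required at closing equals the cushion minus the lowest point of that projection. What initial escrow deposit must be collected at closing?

$1,003.69

Cushion = 1 × $647.15 = $647.15
Trial balance (start $0, +$647.15 each month, − disbursements):
  Nov: +$647.15 → $647.15
  Dec: +$647.15 − $1,650.84 → -$356.54
  Jan: +$647.15 − $561.87 → -$271.26
  Feb: +$647.15 → $375.89
  Mar: +$647.15 − $617.70 → $405.34
  Apr: +$647.15 − $561.87 → $490.62
  May: +$647.15 → $1,137.77
  Jun: +$647.15 − $1,650.84 → $134.08
  Jul: +$647.15 − $561.87 → $219.36
  Aug: +$647.15 − $981.24 → -$114.73
  Sep: +$647.15 − $617.70 → -$85.28
  Oct: +$647.15 − $561.87 → $0.00
Lowest trial balance = -$356.54 (Dec)
Initial deposit = cushion − low point = $647.15 − (-$356.54) = $1,003.69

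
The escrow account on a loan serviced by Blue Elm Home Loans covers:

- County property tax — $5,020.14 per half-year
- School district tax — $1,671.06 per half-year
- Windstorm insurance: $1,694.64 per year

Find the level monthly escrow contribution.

$1,256.42

County property tax — $5,020.14 × 2 = $10,040.28 annually
School district tax — $1,671.06 × 2 = $3,342.12 annually
Windstorm insurance — $1,694.64 annually
Total per year = $10,040.28 + $3,342.12 + $1,694.64 = $15,077.04
Monthly escrow = $15,077.04 / 12 = $1,256.42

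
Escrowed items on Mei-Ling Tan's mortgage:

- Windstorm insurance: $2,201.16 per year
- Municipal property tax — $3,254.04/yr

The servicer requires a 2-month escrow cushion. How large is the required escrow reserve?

$909.20

Windstorm insurance = $2,201.16/yr
Municipal property tax = $3,254.04/yr
Total per year = $2,201.16 + $3,254.04 = $5,455.20
Per month = $5,455.20 ÷ 12 = $454.60
Reserve = 2 × $454.60 = $909.20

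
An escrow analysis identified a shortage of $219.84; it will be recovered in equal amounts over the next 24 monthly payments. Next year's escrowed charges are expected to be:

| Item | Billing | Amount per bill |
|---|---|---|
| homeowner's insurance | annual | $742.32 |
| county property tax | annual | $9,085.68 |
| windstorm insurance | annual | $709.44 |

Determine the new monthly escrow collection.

Homeowner's insurance: $742.32/yr
County property tax: $9,085.68/yr
Windstorm insurance: $709.44/yr
Yearly total = $742.32 + $9,085.68 + $709.44 = $10,537.44
Per month = $10,537.44 ÷ 12 = $878.12
Shortage per month = $219.84 / 24 = $9.16
Adjusted monthly = $878.12 + $9.16 = $887.28

$887.28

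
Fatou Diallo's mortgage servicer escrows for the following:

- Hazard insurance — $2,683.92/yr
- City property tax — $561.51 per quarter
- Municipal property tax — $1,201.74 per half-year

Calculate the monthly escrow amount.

$611.12

Hazard insurance: $2,683.92 per year
City property tax: $561.51 × 4 = $2,246.04 per year
Municipal property tax: $1,201.74 × 2 = $2,403.48 per year
Annual escrow total = $2,683.92 + $2,246.04 + $2,403.48 = $7,333.44
Per month = $7,333.44 ÷ 12 = $611.12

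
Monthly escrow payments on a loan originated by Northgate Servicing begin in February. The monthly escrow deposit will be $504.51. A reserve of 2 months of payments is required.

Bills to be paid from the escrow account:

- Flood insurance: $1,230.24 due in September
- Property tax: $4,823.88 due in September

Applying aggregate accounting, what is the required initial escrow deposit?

$3,027.06

Cushion = 2 × $504.51 = $1,009.02
Trial balance (start $0, +$504.51 each month, − disbursements):
  Feb: +$504.51 → $504.51
  Mar: +$504.51 → $1,009.02
  Apr: +$504.51 → $1,513.53
  May: +$504.51 → $2,018.04
  Jun: +$504.51 → $2,522.55
  Jul: +$504.51 → $3,027.06
  Aug: +$504.51 → $3,531.57
  Sep: +$504.51 − $6,054.12 → -$2,018.04
  Oct: +$504.51 → -$1,513.53
  Nov: +$504.51 → -$1,009.02
  Dec: +$504.51 → -$504.51
  Jan: +$504.51 → $0.00
Lowest trial balance = -$2,018.04 (Sep)
Initial deposit = cushion − low point = $1,009.02 − (-$2,018.04) = $3,027.06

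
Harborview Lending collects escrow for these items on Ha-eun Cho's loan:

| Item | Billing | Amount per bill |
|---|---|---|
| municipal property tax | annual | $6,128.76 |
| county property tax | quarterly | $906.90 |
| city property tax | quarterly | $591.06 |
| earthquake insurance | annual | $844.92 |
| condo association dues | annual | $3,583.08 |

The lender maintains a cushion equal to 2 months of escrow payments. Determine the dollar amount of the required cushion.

$2,758.10

Municipal property tax: $6,128.76 annually
County property tax: $906.90 × 4 = $3,627.60 annually
City property tax: $591.06 × 4 = $2,364.24 annually
Earthquake insurance: $844.92 annually
Condo association dues: $3,583.08 annually
Total per year = $6,128.76 + $3,627.60 + $2,364.24 + $844.92 + $3,583.08 = $16,548.60
Base monthly escrow = $16,548.60 / 12 = $1,379.05
Cushion = 2 × $1,379.05 = $2,758.10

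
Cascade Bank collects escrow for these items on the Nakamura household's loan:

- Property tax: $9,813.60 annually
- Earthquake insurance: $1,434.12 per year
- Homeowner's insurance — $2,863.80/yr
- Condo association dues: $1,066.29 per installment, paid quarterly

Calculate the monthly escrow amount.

$1,531.39

Property tax — $9,813.60/yr
Earthquake insurance — $1,434.12/yr
Homeowner's insurance — $2,863.80/yr
Condo association dues — $1,066.29 × 4 = $4,265.16/yr
Yearly total = $18,376.68
Monthly escrow = $18,376.68 / 12 = $1,531.39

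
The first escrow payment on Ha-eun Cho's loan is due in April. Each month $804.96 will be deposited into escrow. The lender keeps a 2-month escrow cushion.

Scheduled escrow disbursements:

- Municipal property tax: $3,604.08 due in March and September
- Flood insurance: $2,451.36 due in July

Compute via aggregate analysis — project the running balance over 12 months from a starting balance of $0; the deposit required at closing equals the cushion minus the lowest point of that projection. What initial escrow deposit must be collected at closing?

Cushion = 2 × $804.96 = $1,609.92
Trial balance (start $0, +$804.96 each month, − disbursements):
  Apr: +$804.96 → $804.96
  May: +$804.96 → $1,609.92
  Jun: +$804.96 → $2,414.88
  Jul: +$804.96 − $2,451.36 → $768.48
  Aug: +$804.96 → $1,573.44
  Sep: +$804.96 − $3,604.08 → -$1,225.68
  Oct: +$804.96 → -$420.72
  Nov: +$804.96 → $384.24
  Dec: +$804.96 → $1,189.20
  Jan: +$804.96 → $1,994.16
  Feb: +$804.96 → $2,799.12
  Mar: +$804.96 − $3,604.08 → $0.00
Lowest trial balance = -$1,225.68 (Sep)
Initial deposit = cushion − low point = $1,609.92 − (-$1,225.68) = $2,835.60

$2,835.60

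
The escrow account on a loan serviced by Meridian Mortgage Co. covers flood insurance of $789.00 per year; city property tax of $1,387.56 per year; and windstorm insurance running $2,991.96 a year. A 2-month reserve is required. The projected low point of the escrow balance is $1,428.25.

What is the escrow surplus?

$566.83

Flood insurance — $789.00 per year
City property tax — $1,387.56 per year
Windstorm insurance — $2,991.96 per year
Yearly total = $789.00 + $1,387.56 + $2,991.96 = $5,168.52
Per month = $5,168.52 ÷ 12 = $430.71
Cushion = 2 × $430.71 = $861.42
Excess over cushion: $1,428.25 − $861.42 = $566.83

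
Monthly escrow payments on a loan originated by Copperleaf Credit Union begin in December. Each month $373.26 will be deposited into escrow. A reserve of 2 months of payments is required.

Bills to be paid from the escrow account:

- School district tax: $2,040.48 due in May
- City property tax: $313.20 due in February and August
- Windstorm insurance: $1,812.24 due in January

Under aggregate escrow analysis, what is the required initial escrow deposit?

$2,672.88

Cushion = 2 × $373.26 = $746.52
Trial balance (start $0, +$373.26 each month, − disbursements):
  Dec: +$373.26 → $373.26
  Jan: +$373.26 − $1,812.24 → -$1,065.72
  Feb: +$373.26 − $313.20 → -$1,005.66
  Mar: +$373.26 → -$632.40
  Apr: +$373.26 → -$259.14
  May: +$373.26 − $2,040.48 → -$1,926.36
  Jun: +$373.26 → -$1,553.10
  Jul: +$373.26 → -$1,179.84
  Aug: +$373.26 − $313.20 → -$1,119.78
  Sep: +$373.26 → -$746.52
  Oct: +$373.26 → -$373.26
  Nov: +$373.26 → $0.00
Lowest trial balance = -$1,926.36 (May)
Initial deposit = cushion − low point = $746.52 − (-$1,926.36) = $2,672.88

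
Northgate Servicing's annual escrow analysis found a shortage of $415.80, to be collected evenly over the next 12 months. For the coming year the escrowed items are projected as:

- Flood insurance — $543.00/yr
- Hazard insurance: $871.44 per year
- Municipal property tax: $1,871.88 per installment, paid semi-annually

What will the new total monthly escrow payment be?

$464.50

Flood insurance: $543.00/yr
Hazard insurance: $871.44/yr
Municipal property tax: $1,871.88 × 2 = $3,743.76/yr
Yearly total = $543.00 + $871.44 + $3,743.76 = $5,158.20
Per month = $5,158.20 ÷ 12 = $429.85
Shortage per month = $415.80 ÷ 12 = $34.65
New monthly escrow = $429.85 + $34.65 = $464.50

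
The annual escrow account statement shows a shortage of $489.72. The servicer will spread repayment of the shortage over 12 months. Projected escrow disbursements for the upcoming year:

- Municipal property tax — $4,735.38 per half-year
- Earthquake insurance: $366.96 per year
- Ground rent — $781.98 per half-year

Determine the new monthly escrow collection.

$990.95

Municipal property tax = $4,735.38 × 2 = $9,470.76 per year
Earthquake insurance = $366.96 per year
Ground rent = $781.98 × 2 = $1,563.96 per year
Annual escrow total = $9,470.76 + $366.96 + $1,563.96 = $11,401.68
Monthly escrow = $11,401.68 / 12 = $950.14
Shortage per month = $489.72 / 12 = $40.81
Adjusted monthly = $950.14 + $40.81 = $990.95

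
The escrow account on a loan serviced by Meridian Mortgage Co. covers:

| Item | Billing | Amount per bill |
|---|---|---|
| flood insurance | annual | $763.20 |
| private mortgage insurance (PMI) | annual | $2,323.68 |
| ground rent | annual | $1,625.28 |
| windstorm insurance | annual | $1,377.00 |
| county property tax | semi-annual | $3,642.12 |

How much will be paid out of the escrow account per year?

Flood insurance — $763.20/yr
Private mortgage insurance (PMI) — $2,323.68/yr
Ground rent — $1,625.28/yr
Windstorm insurance — $1,377.00/yr
County property tax — $3,642.12 × 2 = $7,284.24/yr
Yearly total = $13,373.40

$13,373.40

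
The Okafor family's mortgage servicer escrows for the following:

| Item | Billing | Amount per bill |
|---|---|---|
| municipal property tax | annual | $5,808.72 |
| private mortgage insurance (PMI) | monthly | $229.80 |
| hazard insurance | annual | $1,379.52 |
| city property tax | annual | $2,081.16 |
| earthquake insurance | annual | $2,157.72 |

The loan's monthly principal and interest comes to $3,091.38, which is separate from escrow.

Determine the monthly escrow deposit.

$1,182.06

Municipal property tax = $5,808.72
Private mortgage insurance (PMI) = $229.80 × 12 = $2,757.60
Hazard insurance = $1,379.52
City property tax = $2,081.16
Earthquake insurance = $2,157.72
Total per year = $14,184.72
Monthly escrow = $14,184.72 ÷ 12 = $1,182.06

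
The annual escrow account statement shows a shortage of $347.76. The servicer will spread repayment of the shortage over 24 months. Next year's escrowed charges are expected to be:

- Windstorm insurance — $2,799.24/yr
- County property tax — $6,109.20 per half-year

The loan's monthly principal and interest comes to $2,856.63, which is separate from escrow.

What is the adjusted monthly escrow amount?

$1,265.96

Windstorm insurance — $2,799.24 annually
County property tax — $6,109.20 × 2 = $12,218.40 annually
Total per year = $2,799.24 + $12,218.40 = $15,017.64
Monthly = $15,017.64 ÷ 12 = $1,251.47
Monthly shortage recovery: $347.76 ÷ 24 = $14.49
New monthly escrow = $1,251.47 + $14.49 = $1,265.96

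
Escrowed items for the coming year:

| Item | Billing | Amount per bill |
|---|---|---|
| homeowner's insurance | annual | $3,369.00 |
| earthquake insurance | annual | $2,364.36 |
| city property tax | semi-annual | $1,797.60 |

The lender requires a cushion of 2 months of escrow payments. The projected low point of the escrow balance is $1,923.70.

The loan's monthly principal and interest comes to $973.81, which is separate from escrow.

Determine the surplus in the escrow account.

$368.94

Homeowner's insurance: $3,369.00 per year
Earthquake insurance: $2,364.36 per year
City property tax: $1,797.60 × 2 = $3,595.20 per year
Total per year = $3,369.00 + $2,364.36 + $3,595.20 = $9,328.56
Base monthly escrow = $9,328.56 / 12 = $777.38
Cushion = 2 × $777.38 = $1,554.76
Excess over cushion: $1,923.70 − $1,554.76 = $368.94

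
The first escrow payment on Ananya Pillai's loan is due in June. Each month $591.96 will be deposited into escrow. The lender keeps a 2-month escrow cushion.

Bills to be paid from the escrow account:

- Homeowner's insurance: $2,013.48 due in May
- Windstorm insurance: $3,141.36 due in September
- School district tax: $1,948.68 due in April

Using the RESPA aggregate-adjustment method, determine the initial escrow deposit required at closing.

Cushion = 2 × $591.96 = $1,183.92
Trial balance (start $0, +$591.96 each month, − disbursements):
  Jun: +$591.96 → $591.96
  Jul: +$591.96 → $1,183.92
  Aug: +$591.96 → $1,775.88
  Sep: +$591.96 − $3,141.36 → -$773.52
  Oct: +$591.96 → -$181.56
  Nov: +$591.96 → $410.40
  Dec: +$591.96 → $1,002.36
  Jan: +$591.96 → $1,594.32
  Feb: +$591.96 → $2,186.28
  Mar: +$591.96 → $2,778.24
  Apr: +$591.96 − $1,948.68 → $1,421.52
  May: +$591.96 − $2,013.48 → $0.00
Lowest trial balance = -$773.52 (Sep)
Initial deposit = cushion − low point = $1,183.92 − (-$773.52) = $1,957.44

$1,957.44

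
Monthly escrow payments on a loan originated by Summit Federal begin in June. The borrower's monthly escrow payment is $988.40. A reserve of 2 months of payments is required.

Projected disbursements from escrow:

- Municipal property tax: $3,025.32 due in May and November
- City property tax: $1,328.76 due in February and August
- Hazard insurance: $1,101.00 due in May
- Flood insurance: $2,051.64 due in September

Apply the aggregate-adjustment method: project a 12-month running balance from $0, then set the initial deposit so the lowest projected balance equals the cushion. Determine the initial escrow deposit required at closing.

$2,452.12

Cushion = 2 × $988.40 = $1,976.80
Trial balance (start $0, +$988.40 each month, − disbursements):
  Jun: +$988.40 → $988.40
  Jul: +$988.40 → $1,976.80
  Aug: +$988.40 − $1,328.76 → $1,636.44
  Sep: +$988.40 − $2,051.64 → $573.20
  Oct: +$988.40 → $1,561.60
  Nov: +$988.40 − $3,025.32 → -$475.32
  Dec: +$988.40 → $513.08
  Jan: +$988.40 → $1,501.48
  Feb: +$988.40 − $1,328.76 → $1,161.12
  Mar: +$988.40 → $2,149.52
  Apr: +$988.40 → $3,137.92
  May: +$988.40 − $4,126.32 → $0.00
Lowest trial balance = -$475.32 (Nov)
Initial deposit = cushion − low point = $1,976.80 − (-$475.32) = $2,452.12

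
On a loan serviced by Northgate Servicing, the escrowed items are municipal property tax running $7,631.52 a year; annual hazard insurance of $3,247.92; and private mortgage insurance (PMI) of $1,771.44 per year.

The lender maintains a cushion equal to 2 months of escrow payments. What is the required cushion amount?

$2,108.48

Municipal property tax = $7,631.52
Hazard insurance = $3,247.92
Private mortgage insurance (PMI) = $1,771.44
Combined annual = $7,631.52 + $3,247.92 + $1,771.44 = $12,650.88
Monthly = $12,650.88 / 12 = $1,054.24
Reserve = 2 × $1,054.24 = $2,108.48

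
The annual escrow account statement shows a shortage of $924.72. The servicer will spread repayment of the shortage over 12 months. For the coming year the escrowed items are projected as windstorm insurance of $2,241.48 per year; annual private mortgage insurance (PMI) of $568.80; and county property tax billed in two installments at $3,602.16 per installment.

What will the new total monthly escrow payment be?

$911.61

Windstorm insurance — $2,241.48 annually
Private mortgage insurance (PMI) — $568.80 annually
County property tax — $3,602.16 × 2 = $7,204.32 annually
Total per year = $2,241.48 + $568.80 + $7,204.32 = $10,014.60
Monthly = $10,014.60 ÷ 12 = $834.55
Shortage spread = $924.72 / 12 = $77.06/mo
Adjusted monthly = $834.55 + $77.06 = $911.61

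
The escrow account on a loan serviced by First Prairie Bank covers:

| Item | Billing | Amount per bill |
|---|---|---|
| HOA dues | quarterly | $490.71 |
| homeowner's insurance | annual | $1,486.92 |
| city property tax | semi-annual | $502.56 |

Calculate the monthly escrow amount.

$371.24

HOA dues: $490.71 × 4 = $1,962.84
Homeowner's insurance: $1,486.92
City property tax: $502.56 × 2 = $1,005.12
Annual escrow total = $4,454.88
Monthly = $4,454.88 ÷ 12 = $371.24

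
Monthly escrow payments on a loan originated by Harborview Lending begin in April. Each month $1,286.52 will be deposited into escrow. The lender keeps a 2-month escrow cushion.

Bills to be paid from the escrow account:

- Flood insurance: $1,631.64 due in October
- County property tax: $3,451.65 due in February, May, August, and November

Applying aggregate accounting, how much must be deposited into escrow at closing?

Cushion = 2 × $1,286.52 = $2,573.04
Trial balance (start $0, +$1,286.52 each month, − disbursements):
  Apr: +$1,286.52 → $1,286.52
  May: +$1,286.52 − $3,451.65 → -$878.61
  Jun: +$1,286.52 → $407.91
  Jul: +$1,286.52 → $1,694.43
  Aug: +$1,286.52 − $3,451.65 → -$470.70
  Sep: +$1,286.52 → $815.82
  Oct: +$1,286.52 − $1,631.64 → $470.70
  Nov: +$1,286.52 − $3,451.65 → -$1,694.43
  Dec: +$1,286.52 → -$407.91
  Jan: +$1,286.52 → $878.61
  Feb: +$1,286.52 − $3,451.65 → -$1,286.52
  Mar: +$1,286.52 → $0.00
Lowest trial balance = -$1,694.43 (Nov)
Initial deposit = cushion − low point = $2,573.04 − (-$1,694.43) = $4,267.47

$4,267.47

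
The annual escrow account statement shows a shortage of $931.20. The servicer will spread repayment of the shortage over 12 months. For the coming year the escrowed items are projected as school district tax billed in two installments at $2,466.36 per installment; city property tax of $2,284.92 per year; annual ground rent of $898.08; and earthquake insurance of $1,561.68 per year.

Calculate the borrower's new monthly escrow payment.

$884.05

School district tax: $2,466.36 × 2 = $4,932.72
City property tax: $2,284.92
Ground rent: $898.08
Earthquake insurance: $1,561.68
Total per year = $4,932.72 + $2,284.92 + $898.08 + $1,561.68 = $9,677.40
Per month = $9,677.40 / 12 = $806.45
Shortage per month = $931.20 ÷ 12 = $77.60
New monthly escrow = $806.45 + $77.60 = $884.05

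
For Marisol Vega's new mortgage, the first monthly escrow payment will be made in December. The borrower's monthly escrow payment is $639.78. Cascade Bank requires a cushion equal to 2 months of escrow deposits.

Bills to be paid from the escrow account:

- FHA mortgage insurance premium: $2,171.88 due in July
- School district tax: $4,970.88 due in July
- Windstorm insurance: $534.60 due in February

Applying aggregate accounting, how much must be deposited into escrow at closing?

$3,838.68

Cushion = 2 × $639.78 = $1,279.56
Trial balance (start $0, +$639.78 each month, − disbursements):
  Dec: +$639.78 → $639.78
  Jan: +$639.78 → $1,279.56
  Feb: +$639.78 − $534.60 → $1,384.74
  Mar: +$639.78 → $2,024.52
  Apr: +$639.78 → $2,664.30
  May: +$639.78 → $3,304.08
  Jun: +$639.78 → $3,943.86
  Jul: +$639.78 − $7,142.76 → -$2,559.12
  Aug: +$639.78 → -$1,919.34
  Sep: +$639.78 → -$1,279.56
  Oct: +$639.78 → -$639.78
  Nov: +$639.78 → $0.00
Lowest trial balance = -$2,559.12 (Jul)
Initial deposit = cushion − low point = $1,279.56 − (-$2,559.12) = $3,838.68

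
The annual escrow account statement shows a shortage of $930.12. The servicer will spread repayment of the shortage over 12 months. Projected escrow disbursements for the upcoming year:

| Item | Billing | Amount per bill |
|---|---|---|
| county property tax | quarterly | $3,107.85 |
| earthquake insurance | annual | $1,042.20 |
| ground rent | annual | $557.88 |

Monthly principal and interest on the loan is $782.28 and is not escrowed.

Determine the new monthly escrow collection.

$1,246.80

County property tax = $3,107.85 × 4 = $12,431.40
Earthquake insurance = $1,042.20
Ground rent = $557.88
Combined annual = $12,431.40 + $1,042.20 + $557.88 = $14,031.48
Monthly = $14,031.48 / 12 = $1,169.29
Shortage per month = $930.12 ÷ 12 = $77.51
Adjusted monthly = $1,169.29 + $77.51 = $1,246.80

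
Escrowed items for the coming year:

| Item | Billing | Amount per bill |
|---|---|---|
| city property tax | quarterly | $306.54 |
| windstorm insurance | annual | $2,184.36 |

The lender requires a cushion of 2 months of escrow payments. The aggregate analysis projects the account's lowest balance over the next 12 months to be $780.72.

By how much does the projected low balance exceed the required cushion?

City property tax = $306.54 × 4 = $1,226.16
Windstorm insurance = $2,184.36
Yearly total = $1,226.16 + $2,184.36 = $3,410.52
Monthly = $3,410.52 ÷ 12 = $284.21
Required reserve = 2 × $284.21 = $568.42
Excess over cushion: $780.72 − $568.42 = $212.30

$212.30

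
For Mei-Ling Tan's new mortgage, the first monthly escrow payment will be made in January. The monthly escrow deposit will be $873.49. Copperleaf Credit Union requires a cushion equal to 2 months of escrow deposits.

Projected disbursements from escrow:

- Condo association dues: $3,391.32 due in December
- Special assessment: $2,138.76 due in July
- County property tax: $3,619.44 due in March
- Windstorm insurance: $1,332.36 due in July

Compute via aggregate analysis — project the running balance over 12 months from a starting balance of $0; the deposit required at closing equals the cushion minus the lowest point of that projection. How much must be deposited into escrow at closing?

Cushion = 2 × $873.49 = $1,746.98
Trial balance (start $0, +$873.49 each month, − disbursements):
  Jan: +$873.49 → $873.49
  Feb: +$873.49 → $1,746.98
  Mar: +$873.49 − $3,619.44 → -$998.97
  Apr: +$873.49 → -$125.48
  May: +$873.49 → $748.01
  Jun: +$873.49 → $1,621.50
  Jul: +$873.49 − $3,471.12 → -$976.13
  Aug: +$873.49 → -$102.64
  Sep: +$873.49 → $770.85
  Oct: +$873.49 → $1,644.34
  Nov: +$873.49 → $2,517.83
  Dec: +$873.49 − $3,391.32 → $0.00
Lowest trial balance = -$998.97 (Mar)
Initial deposit = cushion − low point = $1,746.98 − (-$998.97) = $2,745.95

$2,745.95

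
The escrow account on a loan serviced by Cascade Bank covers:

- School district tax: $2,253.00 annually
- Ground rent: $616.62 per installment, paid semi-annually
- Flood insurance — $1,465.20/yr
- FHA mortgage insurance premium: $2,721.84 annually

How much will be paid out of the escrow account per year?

$7,673.28

School district tax: $2,253.00
Ground rent: $616.62 × 2 = $1,233.24
Flood insurance: $1,465.20
FHA mortgage insurance premium: $2,721.84
Annual escrow total = $2,253.00 + $1,233.24 + $1,465.20 + $2,721.84 = $7,673.28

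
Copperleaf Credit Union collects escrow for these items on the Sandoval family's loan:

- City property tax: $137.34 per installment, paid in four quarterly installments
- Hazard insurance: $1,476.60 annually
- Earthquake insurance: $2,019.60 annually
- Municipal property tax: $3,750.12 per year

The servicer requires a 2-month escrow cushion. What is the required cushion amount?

$1,299.28

City property tax — $137.34 × 4 = $549.36 per year
Hazard insurance — $1,476.60 per year
Earthquake insurance — $2,019.60 per year
Municipal property tax — $3,750.12 per year
Total per year = $7,795.68
Base monthly escrow = $7,795.68 / 12 = $649.64
Cushion = 2 × $649.64 = $1,299.28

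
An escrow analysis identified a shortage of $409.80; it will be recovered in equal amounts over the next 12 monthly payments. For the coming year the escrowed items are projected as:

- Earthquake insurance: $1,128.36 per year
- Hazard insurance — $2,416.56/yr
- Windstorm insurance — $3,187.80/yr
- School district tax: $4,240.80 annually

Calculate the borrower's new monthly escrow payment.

$948.61

Earthquake insurance = $1,128.36 annually
Hazard insurance = $2,416.56 annually
Windstorm insurance = $3,187.80 annually
School district tax = $4,240.80 annually
Combined annual = $1,128.36 + $2,416.56 + $3,187.80 + $4,240.80 = $10,973.52
Base monthly escrow = $10,973.52 ÷ 12 = $914.46
Shortage per month = $409.80 ÷ 12 = $34.15
New monthly escrow = $914.46 + $34.15 = $948.61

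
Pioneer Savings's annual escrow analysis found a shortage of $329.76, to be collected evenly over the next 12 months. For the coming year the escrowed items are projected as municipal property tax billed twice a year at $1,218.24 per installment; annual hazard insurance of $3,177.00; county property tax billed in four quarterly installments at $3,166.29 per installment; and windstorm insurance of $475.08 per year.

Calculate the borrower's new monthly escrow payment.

Municipal property tax = $1,218.24 × 2 = $2,436.48 annually
Hazard insurance = $3,177.00 annually
County property tax = $3,166.29 × 4 = $12,665.16 annually
Windstorm insurance = $475.08 annually
Annual escrow total = $18,753.72
Monthly escrow = $18,753.72 ÷ 12 = $1,562.81
Shortage per month = $329.76 / 12 = $27.48
Adjusted monthly = $1,562.81 + $27.48 = $1,590.29

$1,590.29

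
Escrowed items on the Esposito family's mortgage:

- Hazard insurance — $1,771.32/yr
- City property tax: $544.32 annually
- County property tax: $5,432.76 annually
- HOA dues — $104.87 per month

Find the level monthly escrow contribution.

Hazard insurance — $1,771.32 per year
City property tax — $544.32 per year
County property tax — $5,432.76 per year
HOA dues — $104.87 × 12 = $1,258.44 per year
Combined annual = $1,771.32 + $544.32 + $5,432.76 + $1,258.44 = $9,006.84
Monthly escrow = $9,006.84 / 12 = $750.57

$750.57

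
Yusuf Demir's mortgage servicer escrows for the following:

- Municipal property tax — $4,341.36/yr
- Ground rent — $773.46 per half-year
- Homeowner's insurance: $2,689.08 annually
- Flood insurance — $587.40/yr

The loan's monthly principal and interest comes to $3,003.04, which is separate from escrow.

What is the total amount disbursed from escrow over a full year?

Municipal property tax = $4,341.36/yr
Ground rent = $773.46 × 2 = $1,546.92/yr
Homeowner's insurance = $2,689.08/yr
Flood insurance = $587.40/yr
Annual escrow total = $4,341.36 + $1,546.92 + $2,689.08 + $587.40 = $9,164.76

$9,164.76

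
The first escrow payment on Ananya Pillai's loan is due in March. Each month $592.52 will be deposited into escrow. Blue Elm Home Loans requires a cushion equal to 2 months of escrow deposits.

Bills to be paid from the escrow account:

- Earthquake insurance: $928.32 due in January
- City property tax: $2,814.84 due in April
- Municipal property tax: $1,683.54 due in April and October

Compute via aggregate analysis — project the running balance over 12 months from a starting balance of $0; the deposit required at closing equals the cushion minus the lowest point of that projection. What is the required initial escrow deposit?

Cushion = 2 × $592.52 = $1,185.04
Trial balance (start $0, +$592.52 each month, − disbursements):
  Mar: +$592.52 → $592.52
  Apr: +$592.52 − $4,498.38 → -$3,313.34
  May: +$592.52 → -$2,720.82
  Jun: +$592.52 → -$2,128.30
  Jul: +$592.52 → -$1,535.78
  Aug: +$592.52 → -$943.26
  Sep: +$592.52 → -$350.74
  Oct: +$592.52 − $1,683.54 → -$1,441.76
  Nov: +$592.52 → -$849.24
  Dec: +$592.52 → -$256.72
  Jan: +$592.52 − $928.32 → -$592.52
  Feb: +$592.52 → $0.00
Lowest trial balance = -$3,313.34 (Apr)
Initial deposit = cushion − low point = $1,185.04 − (-$3,313.34) = $4,498.38

$4,498.38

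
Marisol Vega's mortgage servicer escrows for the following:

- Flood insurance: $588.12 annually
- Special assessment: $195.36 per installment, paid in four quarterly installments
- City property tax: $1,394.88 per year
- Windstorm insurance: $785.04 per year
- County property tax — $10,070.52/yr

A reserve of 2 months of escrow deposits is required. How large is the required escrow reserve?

$2,270.00

Flood insurance: $588.12
Special assessment: $195.36 × 4 = $781.44
City property tax: $1,394.88
Windstorm insurance: $785.04
County property tax: $10,070.52
Total per year = $13,620.00
Base monthly escrow = $13,620.00 ÷ 12 = $1,135.00
Cushion = 2 × $1,135.00 = $2,270.00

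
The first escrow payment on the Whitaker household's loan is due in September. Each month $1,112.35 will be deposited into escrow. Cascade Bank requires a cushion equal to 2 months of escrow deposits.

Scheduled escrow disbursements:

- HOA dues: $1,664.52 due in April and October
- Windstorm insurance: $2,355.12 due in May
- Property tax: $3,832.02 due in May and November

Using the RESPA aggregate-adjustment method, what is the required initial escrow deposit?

$5,561.75

Cushion = 2 × $1,112.35 = $2,224.70
Trial balance (start $0, +$1,112.35 each month, − disbursements):
  Sep: +$1,112.35 → $1,112.35
  Oct: +$1,112.35 − $1,664.52 → $560.18
  Nov: +$1,112.35 − $3,832.02 → -$2,159.49
  Dec: +$1,112.35 → -$1,047.14
  Jan: +$1,112.35 → $65.21
  Feb: +$1,112.35 → $1,177.56
  Mar: +$1,112.35 → $2,289.91
  Apr: +$1,112.35 − $1,664.52 → $1,737.74
  May: +$1,112.35 − $6,187.14 → -$3,337.05
  Jun: +$1,112.35 → -$2,224.70
  Jul: +$1,112.35 → -$1,112.35
  Aug: +$1,112.35 → $0.00
Lowest trial balance = -$3,337.05 (May)
Initial deposit = cushion − low point = $2,224.70 − (-$3,337.05) = $5,561.75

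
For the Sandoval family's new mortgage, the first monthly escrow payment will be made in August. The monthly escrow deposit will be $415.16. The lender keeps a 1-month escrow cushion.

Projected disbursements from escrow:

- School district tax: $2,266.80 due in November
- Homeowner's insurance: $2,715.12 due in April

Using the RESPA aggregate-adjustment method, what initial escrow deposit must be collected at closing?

Cushion = 1 × $415.16 = $415.16
Trial balance (start $0, +$415.16 each month, − disbursements):
  Aug: +$415.16 → $415.16
  Sep: +$415.16 → $830.32
  Oct: +$415.16 → $1,245.48
  Nov: +$415.16 − $2,266.80 → -$606.16
  Dec: +$415.16 → -$191.00
  Jan: +$415.16 → $224.16
  Feb: +$415.16 → $639.32
  Mar: +$415.16 → $1,054.48
  Apr: +$415.16 − $2,715.12 → -$1,245.48
  May: +$415.16 → -$830.32
  Jun: +$415.16 → -$415.16
  Jul: +$415.16 → $0.00
Lowest trial balance = -$1,245.48 (Apr)
Initial deposit = cushion − low point = $415.16 − (-$1,245.48) = $1,660.64

$1,660.64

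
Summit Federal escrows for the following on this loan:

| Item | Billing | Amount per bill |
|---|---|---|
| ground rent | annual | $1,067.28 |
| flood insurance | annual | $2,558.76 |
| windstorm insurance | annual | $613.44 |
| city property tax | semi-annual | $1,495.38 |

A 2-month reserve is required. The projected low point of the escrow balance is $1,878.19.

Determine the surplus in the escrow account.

$673.15

Ground rent — $1,067.28
Flood insurance — $2,558.76
Windstorm insurance — $613.44
City property tax — $1,495.38 × 2 = $2,990.76
Total per year = $1,067.28 + $2,558.76 + $613.44 + $2,990.76 = $7,230.24
Monthly = $7,230.24 ÷ 12 = $602.52
Required reserve = 2 × $602.52 = $1,205.04
Surplus = $1,878.19 − $1,205.04 = $673.15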